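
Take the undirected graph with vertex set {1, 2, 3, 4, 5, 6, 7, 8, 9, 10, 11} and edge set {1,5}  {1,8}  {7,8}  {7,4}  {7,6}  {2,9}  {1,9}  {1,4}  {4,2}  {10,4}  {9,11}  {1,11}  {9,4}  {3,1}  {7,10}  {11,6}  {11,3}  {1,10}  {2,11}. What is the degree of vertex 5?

1

Neighbors of 5: 1.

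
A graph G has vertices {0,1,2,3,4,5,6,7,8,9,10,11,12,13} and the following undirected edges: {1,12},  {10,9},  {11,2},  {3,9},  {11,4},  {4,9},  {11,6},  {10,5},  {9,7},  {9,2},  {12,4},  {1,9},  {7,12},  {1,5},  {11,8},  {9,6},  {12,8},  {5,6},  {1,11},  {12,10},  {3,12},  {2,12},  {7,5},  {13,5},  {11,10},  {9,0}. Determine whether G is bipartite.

Partition the vertices as {5, 9, 11, 12} vs {0, 1, 2, 3, 4, 6, 7, 8, 10, 13}. Each listed edge has one endpoint in each part, so the graph is bipartite.

Yes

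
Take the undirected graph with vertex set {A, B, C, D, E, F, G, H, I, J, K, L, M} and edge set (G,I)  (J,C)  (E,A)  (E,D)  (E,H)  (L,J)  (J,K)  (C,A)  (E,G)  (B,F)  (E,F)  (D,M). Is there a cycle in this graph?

|V| = 13, |E| = 12, number of components = 1.
Since 12 = 13 - 1, the graph is a forest and contains no cycle.

No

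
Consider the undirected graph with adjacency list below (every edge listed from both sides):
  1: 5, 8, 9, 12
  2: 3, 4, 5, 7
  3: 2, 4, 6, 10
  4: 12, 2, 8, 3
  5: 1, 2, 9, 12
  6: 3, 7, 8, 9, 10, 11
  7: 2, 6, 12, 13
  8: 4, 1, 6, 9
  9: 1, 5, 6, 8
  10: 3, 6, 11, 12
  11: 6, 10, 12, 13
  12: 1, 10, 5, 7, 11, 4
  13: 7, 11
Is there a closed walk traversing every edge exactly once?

Yes

Degrees: 1:4, 2:4, 3:4, 4:4, 5:4, 6:6, 7:4, 8:4, 9:4, 10:4, 11:4, 12:6, 13:2
Every vertex has even degree and the edges form a single connected piece, so an Eulerian circuit exists.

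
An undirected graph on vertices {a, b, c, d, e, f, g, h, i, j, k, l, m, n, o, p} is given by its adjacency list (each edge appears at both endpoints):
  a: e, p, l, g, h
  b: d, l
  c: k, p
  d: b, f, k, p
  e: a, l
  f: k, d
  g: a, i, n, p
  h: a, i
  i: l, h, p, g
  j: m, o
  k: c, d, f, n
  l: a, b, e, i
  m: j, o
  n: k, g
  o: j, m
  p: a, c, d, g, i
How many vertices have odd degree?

Degrees: a:5, b:2, c:2, d:4, e:2, f:2, g:4, h:2, i:4, j:2, k:4, l:4, m:2, n:2, o:2, p:5
Odd-degree vertices: a, p.

2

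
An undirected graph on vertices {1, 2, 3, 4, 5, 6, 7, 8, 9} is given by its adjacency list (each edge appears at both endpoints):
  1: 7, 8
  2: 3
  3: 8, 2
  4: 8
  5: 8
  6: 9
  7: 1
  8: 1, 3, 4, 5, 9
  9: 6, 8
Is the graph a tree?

Yes

|V| = 9, |E| = 8.
Connected and |E| = |V| - 1, which characterizes a tree.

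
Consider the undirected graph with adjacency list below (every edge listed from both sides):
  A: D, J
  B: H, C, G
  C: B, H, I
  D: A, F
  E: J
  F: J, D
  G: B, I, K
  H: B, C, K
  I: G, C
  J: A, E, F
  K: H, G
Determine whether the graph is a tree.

|V| = 11, |E| = 13.
It splits into 2 components, so it cannot be a tree.

No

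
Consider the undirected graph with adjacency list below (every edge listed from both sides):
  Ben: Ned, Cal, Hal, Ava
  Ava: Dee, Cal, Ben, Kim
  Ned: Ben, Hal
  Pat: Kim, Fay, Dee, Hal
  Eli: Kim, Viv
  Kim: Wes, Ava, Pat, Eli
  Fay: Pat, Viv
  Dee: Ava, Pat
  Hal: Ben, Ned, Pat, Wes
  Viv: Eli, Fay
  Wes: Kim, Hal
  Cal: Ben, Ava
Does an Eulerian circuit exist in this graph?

Degrees: Ben:4, Ava:4, Ned:2, Pat:4, Eli:2, Kim:4, Fay:2, Dee:2, Hal:4, Viv:2, Wes:2, Cal:2
Every vertex has even degree and the edges form a single connected piece, so an Eulerian circuit exists.

Yes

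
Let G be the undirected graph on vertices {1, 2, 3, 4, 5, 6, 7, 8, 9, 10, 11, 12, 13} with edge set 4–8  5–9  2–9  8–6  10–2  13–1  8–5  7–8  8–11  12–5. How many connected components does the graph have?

3

Component: {3}
Component: {1, 13}
Component: {2, 4, 5, 6, 7, 8, 9, 10, 11, 12}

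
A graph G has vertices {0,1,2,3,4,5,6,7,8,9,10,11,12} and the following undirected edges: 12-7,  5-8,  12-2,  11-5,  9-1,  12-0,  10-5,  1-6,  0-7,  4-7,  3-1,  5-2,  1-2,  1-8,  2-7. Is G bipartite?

No

2-7-12-2 is an odd cycle (length 3), and a bipartite graph can contain only even cycles.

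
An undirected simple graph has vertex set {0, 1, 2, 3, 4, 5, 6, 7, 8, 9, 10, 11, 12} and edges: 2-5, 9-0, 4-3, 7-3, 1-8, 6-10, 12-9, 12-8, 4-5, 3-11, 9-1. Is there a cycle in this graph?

Yes

The graph has 13 vertices, 11 edges, and 3 connected components.
Since 11 > 13 - 3, a cycle must exist; for instance 9-1-8-12-9.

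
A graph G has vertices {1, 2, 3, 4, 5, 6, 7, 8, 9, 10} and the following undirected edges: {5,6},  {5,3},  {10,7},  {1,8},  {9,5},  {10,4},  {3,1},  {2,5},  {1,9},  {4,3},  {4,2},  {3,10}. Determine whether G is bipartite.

3-4-10-3 is an odd cycle (length 3), and a bipartite graph can contain only even cycles.

No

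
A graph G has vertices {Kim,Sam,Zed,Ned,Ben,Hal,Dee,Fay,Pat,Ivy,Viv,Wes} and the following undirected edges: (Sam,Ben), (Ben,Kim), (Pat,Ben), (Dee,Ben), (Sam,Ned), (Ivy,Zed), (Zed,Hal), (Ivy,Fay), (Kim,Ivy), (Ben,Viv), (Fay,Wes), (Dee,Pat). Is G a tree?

The graph has 12 vertices and 12 edges.
A tree on 12 vertices has exactly 11 edges; this graph has 12, so it contains a cycle and is not a tree.

No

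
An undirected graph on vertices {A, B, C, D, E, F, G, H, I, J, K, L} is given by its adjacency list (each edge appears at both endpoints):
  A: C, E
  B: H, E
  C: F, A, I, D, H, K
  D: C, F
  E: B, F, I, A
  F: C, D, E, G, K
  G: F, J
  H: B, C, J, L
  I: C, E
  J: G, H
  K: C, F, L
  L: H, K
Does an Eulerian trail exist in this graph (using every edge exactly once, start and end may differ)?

Degrees: A:2, B:2, C:6, D:2, E:4, F:5, G:2, H:4, I:2, J:2, K:3, L:2
Odd-degree vertices: F, K (2 total).
The non-isolated vertices are connected and exactly 2 have odd degree, so an Eulerian trail exists (from F to K).

Yes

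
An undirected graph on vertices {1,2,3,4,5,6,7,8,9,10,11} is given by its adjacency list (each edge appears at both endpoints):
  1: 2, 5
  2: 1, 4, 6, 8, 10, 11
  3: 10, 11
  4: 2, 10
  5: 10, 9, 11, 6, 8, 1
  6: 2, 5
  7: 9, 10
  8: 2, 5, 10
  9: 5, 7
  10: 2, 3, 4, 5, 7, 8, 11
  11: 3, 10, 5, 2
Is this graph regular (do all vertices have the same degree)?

Degrees: 1:2, 2:6, 3:2, 4:2, 5:6, 6:2, 7:2, 8:3, 9:2, 10:7, 11:4
Vertex 1 has degree 2 while 10 has degree 7, so the graph is not regular.

No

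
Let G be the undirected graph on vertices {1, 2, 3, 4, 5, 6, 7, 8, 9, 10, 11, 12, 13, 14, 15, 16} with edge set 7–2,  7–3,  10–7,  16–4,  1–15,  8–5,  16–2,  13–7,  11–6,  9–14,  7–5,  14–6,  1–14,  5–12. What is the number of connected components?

2

Component: {1, 6, 9, 11, 14, 15}
Component: {2, 3, 4, 5, 7, 8, 10, 12, 13, 16}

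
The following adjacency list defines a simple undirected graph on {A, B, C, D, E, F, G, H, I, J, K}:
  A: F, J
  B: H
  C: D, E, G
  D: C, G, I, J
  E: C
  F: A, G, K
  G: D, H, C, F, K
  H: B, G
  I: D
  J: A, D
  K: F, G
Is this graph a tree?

No

The graph has 11 vertices and 13 edges.
A tree on 11 vertices has exactly 10 edges; this graph has 13, so it contains a cycle and is not a tree.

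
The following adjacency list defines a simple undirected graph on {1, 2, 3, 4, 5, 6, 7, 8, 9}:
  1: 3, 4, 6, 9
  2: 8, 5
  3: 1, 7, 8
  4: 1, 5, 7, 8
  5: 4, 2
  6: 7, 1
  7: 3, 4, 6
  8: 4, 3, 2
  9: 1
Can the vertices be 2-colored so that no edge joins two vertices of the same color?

Yes

Partition the vertices as {2, 3, 4, 6, 9} vs {1, 5, 7, 8}. Each listed edge has one endpoint in each part, so the graph is bipartite.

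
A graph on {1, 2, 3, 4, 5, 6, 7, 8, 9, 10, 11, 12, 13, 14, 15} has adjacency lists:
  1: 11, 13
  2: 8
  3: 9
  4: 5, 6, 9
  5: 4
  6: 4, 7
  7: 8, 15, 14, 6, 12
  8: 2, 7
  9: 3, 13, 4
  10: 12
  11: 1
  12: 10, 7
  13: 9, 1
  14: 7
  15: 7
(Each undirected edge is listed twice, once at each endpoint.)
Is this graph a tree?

The graph has 15 vertices and 14 edges.
It is connected with exactly 14 edges, hence acyclic — it is a tree.

Yes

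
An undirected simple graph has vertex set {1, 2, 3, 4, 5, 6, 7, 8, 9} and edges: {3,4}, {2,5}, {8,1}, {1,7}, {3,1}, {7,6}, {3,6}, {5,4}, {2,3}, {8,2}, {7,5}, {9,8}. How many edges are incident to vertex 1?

3

Neighbors of 1: 3, 7, 8.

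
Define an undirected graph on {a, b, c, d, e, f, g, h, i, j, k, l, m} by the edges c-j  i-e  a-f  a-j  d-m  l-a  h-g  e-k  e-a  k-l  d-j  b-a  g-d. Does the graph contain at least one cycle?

Yes

The graph has 13 vertices, 13 edges, and 1 connected component.
Since 13 > 13 - 1, a cycle must exist; for instance a-l-k-e-a.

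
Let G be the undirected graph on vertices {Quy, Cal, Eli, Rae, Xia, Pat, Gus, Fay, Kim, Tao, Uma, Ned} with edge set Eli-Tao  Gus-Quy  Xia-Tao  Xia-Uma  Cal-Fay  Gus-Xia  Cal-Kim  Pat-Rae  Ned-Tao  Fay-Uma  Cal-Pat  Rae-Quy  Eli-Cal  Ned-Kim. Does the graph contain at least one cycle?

Yes

The graph has 12 vertices, 14 edges, and 1 connected component.
One cycle is Quy-Gus-Xia-Tao-Eli-Cal-Pat-Rae-Quy.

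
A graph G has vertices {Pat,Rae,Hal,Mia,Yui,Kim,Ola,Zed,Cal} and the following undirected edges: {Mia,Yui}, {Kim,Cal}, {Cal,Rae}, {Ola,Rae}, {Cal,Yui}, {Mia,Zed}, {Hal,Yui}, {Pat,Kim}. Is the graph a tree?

Yes

|V| = 9, |E| = 8.
It is connected with exactly 8 edges, hence acyclic — it is a tree.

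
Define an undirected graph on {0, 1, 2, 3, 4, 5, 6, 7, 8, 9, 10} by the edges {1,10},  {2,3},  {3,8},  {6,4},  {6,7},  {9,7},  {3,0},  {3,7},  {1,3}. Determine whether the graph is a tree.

The graph has 11 vertices and 9 edges.
It is not connected, so it is not a tree.

No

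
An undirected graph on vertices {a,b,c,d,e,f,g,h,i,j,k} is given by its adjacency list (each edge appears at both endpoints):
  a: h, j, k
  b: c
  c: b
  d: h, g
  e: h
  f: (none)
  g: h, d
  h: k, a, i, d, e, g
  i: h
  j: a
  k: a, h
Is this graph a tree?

No

|V| = 11, |E| = 10.
It splits into 3 components, so it cannot be a tree.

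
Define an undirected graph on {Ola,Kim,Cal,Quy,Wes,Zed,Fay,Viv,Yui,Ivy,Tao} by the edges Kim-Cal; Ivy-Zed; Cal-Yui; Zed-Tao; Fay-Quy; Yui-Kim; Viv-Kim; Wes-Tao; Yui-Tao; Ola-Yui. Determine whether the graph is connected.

No

Component: {Quy, Fay}
Component: {Ola, Kim, Cal, Wes, Zed, Viv, Yui, Ivy, Tao}
There are 2 separate components, so the graph is not connected.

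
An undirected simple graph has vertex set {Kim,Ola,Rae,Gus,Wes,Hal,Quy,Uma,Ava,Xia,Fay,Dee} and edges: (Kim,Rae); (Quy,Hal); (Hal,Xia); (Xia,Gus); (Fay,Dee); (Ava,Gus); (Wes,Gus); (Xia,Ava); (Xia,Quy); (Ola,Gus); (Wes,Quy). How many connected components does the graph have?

4

Component: {Uma}
Component: {Kim, Rae}
Component: {Fay, Dee}
Component: {Ola, Gus, Wes, Hal, Quy, Ava, Xia}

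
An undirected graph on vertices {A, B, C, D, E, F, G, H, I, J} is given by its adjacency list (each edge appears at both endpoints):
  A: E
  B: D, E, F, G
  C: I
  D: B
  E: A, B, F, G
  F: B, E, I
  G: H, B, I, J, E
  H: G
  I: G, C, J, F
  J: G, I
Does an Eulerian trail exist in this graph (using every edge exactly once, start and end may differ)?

Degrees: A:1, B:4, C:1, D:1, E:4, F:3, G:5, H:1, I:4, J:2
Odd-degree vertices: A, C, D, F, G, H (6 total).
An Eulerian trail requires 0 or 2 odd-degree vertices; here there are 6.

No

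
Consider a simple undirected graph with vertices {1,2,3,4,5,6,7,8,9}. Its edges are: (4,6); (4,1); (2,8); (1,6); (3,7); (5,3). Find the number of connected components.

4

Component: {9}
Component: {2, 8}
Component: {1, 4, 6}
Component: {3, 5, 7}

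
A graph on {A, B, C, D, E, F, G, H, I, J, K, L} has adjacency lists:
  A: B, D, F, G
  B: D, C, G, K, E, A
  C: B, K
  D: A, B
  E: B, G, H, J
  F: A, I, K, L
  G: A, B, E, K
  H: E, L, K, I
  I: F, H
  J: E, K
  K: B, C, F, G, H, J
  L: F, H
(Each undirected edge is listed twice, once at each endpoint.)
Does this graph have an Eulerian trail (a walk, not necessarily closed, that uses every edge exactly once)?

Yes

Degrees: A:4, B:6, C:2, D:2, E:4, F:4, G:4, H:4, I:2, J:2, K:6, L:2
Odd-degree vertices: none (0 total).
With 0 odd-degree vertices and all edges in one connected piece, an Eulerian trail exists.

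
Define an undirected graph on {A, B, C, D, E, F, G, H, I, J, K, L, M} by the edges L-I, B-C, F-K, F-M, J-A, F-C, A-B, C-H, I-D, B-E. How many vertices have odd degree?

Degrees: A:2, B:3, C:3, D:1, E:1, F:3, G:0, H:1, I:2, J:1, K:1, L:1, M:1
Odd-degree vertices: B, C, D, E, F, H, J, K, L, M.

10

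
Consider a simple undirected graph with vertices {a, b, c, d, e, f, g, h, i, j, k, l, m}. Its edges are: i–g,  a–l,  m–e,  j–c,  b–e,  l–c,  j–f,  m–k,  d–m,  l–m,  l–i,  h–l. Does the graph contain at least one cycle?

No

|V| = 13, |E| = 12, number of components = 1.
Since 12 = 13 - 1, the graph is a forest and contains no cycle.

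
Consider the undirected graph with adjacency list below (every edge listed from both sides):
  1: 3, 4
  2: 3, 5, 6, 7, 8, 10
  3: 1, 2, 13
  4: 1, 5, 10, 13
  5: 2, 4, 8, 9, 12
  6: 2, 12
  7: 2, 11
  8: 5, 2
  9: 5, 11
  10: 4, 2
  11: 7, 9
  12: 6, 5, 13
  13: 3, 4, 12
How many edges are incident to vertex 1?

2

Neighbors of 1: 3, 4.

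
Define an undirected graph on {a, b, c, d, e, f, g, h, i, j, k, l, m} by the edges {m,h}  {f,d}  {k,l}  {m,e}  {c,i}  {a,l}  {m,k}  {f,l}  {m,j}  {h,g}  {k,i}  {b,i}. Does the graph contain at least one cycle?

No

The graph has 13 vertices, 12 edges, and 1 connected component.
A forest on 13 vertices with 1 component has exactly 12 edges, which matches — so no cycle.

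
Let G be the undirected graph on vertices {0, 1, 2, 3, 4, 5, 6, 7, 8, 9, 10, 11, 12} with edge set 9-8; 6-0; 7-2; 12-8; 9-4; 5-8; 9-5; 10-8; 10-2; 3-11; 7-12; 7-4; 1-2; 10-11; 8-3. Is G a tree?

No

The graph has 13 vertices and 15 edges.
It splits into 2 components, so it cannot be a tree.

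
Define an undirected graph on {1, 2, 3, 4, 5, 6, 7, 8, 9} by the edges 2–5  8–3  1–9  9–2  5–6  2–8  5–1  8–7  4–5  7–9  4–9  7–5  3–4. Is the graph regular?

No

Degrees: 1:2, 2:3, 3:2, 4:3, 5:5, 6:1, 7:3, 8:3, 9:4
Degrees are not all equal (e.g. deg(6)=1 but deg(5)=5); not regular.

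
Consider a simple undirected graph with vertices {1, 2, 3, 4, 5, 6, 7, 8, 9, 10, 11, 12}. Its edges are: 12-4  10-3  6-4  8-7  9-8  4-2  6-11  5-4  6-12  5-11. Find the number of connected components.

4

Component: {1}
Component: {3, 10}
Component: {7, 8, 9}
Component: {2, 4, 5, 6, 11, 12}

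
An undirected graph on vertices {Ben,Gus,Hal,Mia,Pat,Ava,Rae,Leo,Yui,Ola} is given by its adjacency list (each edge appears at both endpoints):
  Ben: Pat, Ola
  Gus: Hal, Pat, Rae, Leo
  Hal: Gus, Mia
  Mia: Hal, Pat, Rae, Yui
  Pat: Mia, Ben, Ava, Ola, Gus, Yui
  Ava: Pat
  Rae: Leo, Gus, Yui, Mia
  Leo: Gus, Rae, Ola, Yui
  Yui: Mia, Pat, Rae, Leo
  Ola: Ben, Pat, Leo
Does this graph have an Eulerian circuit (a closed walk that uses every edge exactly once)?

No

Degrees: Ben:2, Gus:4, Hal:2, Mia:4, Pat:6, Ava:1, Rae:4, Leo:4, Yui:4, Ola:3
Ava, Ola have odd degree; an Eulerian circuit needs every degree to be even, so none exists.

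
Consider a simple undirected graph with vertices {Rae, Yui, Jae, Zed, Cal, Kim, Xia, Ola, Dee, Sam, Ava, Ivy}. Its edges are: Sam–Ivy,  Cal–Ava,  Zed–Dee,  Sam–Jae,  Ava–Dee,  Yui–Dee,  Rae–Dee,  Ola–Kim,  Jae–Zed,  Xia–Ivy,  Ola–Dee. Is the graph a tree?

The graph has 12 vertices and 11 edges.
It is connected with exactly 11 edges, hence acyclic — it is a tree.

Yes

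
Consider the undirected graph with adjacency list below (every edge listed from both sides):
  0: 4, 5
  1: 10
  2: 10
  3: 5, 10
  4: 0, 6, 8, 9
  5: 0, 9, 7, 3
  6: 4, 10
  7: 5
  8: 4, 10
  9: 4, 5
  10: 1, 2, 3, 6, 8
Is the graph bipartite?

Yes

Color {4, 5, 10} black and {0, 1, 2, 3, 6, 7, 8, 9} white. No edge joins two same-colored vertices, so the graph is bipartite.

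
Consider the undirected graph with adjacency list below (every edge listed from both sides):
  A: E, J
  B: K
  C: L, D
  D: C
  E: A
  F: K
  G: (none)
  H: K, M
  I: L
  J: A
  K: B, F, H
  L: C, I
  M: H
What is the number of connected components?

Component: {G}
Component: {A, E, J}
Component: {C, D, I, L}
Component: {B, F, H, K, M}

4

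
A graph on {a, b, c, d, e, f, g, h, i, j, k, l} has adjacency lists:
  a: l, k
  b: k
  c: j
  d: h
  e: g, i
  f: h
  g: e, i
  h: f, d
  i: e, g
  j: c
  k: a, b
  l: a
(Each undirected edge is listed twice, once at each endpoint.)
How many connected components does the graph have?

4

Component: {c, j}
Component: {d, f, h}
Component: {e, g, i}
Component: {a, b, k, l}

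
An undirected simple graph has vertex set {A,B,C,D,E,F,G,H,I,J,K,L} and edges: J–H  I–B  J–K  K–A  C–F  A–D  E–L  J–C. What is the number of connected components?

4

Component: {G}
Component: {B, I}
Component: {E, L}
Component: {A, C, D, F, H, J, K}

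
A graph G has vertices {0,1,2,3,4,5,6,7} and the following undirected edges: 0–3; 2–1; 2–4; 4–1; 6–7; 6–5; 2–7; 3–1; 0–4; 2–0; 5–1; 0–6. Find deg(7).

Neighbors of 7: 2, 6.

2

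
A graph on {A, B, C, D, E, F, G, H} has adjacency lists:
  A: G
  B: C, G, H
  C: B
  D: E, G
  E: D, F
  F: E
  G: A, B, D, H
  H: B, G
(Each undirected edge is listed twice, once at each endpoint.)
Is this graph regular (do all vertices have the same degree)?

Degrees: A:1, B:3, C:1, D:2, E:2, F:1, G:4, H:2
Vertex A has degree 1 while G has degree 4, so the graph is not regular.

No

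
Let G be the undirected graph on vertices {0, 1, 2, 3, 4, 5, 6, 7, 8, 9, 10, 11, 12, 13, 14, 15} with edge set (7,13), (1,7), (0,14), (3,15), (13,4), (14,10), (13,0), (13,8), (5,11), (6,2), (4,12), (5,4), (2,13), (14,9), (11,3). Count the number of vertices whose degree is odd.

Degrees: 0:2, 1:1, 2:2, 3:2, 4:3, 5:2, 6:1, 7:2, 8:1, 9:1, 10:1, 11:2, 12:1, 13:5, 14:3, 15:1
Odd-degree vertices: 1, 4, 6, 8, 9, 10, 12, 13, 14, 15.

10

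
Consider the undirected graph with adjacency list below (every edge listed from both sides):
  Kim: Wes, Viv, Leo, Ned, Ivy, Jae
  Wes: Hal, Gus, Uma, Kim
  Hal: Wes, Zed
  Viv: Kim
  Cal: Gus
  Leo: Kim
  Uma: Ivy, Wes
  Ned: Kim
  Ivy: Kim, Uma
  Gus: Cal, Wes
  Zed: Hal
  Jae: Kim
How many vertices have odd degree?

6

Degrees: Kim:6, Wes:4, Hal:2, Viv:1, Cal:1, Leo:1, Uma:2, Ned:1, Ivy:2, Gus:2, Zed:1, Jae:1
Odd-degree vertices: Viv, Cal, Leo, Ned, Zed, Jae.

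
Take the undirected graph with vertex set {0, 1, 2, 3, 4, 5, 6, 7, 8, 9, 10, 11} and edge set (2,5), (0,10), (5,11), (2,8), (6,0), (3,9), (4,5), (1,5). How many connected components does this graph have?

4

Component: {7}
Component: {3, 9}
Component: {0, 6, 10}
Component: {1, 2, 4, 5, 8, 11}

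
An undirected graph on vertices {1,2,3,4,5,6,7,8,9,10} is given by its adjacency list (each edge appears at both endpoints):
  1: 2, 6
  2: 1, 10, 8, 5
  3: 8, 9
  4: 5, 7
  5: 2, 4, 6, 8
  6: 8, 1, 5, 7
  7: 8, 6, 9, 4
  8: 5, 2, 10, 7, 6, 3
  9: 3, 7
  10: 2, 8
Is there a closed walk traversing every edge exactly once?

Degrees: 1:2, 2:4, 3:2, 4:2, 5:4, 6:4, 7:4, 8:6, 9:2, 10:2
Every vertex has even degree and the edges form a single connected piece, so an Eulerian circuit exists.

Yes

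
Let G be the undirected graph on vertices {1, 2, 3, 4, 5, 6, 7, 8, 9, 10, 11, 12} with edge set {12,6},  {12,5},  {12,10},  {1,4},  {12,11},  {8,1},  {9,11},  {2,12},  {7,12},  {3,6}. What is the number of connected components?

Component: {1, 4, 8}
Component: {2, 3, 5, 6, 7, 9, 10, 11, 12}

2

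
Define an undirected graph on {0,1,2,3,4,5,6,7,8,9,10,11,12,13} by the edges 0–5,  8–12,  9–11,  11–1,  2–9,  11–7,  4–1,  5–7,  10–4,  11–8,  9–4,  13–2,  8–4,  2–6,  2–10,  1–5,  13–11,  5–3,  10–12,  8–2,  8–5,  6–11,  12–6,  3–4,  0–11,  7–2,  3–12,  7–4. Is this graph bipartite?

A valid 2-coloring puts {2, 4, 5, 11, 12} on one side and {0, 1, 3, 6, 7, 8, 9, 10, 13} on the other; every edge crosses between the two sides.

Yes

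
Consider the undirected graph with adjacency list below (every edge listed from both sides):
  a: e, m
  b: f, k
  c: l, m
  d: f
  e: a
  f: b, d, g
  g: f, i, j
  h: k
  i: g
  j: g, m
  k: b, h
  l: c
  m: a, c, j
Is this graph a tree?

The graph has 13 vertices and 12 edges.
Connected and |E| = |V| - 1, which characterizes a tree.

Yes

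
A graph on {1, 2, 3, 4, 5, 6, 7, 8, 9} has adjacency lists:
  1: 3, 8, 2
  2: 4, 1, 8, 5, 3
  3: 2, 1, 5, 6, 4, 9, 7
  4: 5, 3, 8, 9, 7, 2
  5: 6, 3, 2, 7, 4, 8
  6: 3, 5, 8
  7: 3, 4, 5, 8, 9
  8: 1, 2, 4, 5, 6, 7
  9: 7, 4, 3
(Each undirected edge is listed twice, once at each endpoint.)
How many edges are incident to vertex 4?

Neighbors of 4: 2, 3, 5, 7, 8, 9.

6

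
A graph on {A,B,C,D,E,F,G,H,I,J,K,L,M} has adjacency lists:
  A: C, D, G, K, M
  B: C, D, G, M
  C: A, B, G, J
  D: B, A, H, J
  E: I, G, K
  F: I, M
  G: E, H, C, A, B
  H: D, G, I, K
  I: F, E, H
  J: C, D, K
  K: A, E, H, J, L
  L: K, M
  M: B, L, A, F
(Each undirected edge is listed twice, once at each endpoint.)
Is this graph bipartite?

No

The cycle C-G-A-C has length 3, which is odd, so the graph is not bipartite.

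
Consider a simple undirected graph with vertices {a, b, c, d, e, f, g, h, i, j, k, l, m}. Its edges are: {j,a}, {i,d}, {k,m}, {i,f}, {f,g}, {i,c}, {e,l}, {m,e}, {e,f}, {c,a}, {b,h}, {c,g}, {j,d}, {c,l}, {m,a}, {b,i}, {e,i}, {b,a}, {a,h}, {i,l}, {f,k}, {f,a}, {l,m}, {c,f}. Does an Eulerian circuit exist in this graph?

No

Degrees: a:6, b:3, c:5, d:2, e:4, f:6, g:2, h:2, i:6, j:2, k:2, l:4, m:4
Vertices with odd degree: b, c. An Eulerian circuit requires all degrees even.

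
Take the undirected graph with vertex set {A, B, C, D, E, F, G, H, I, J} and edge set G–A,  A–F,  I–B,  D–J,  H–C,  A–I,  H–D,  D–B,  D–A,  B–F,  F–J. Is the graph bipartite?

Partition the vertices as {C, D, E, F, G, I} vs {A, B, H, J}. Each listed edge has one endpoint in each part, so the graph is bipartite.

Yes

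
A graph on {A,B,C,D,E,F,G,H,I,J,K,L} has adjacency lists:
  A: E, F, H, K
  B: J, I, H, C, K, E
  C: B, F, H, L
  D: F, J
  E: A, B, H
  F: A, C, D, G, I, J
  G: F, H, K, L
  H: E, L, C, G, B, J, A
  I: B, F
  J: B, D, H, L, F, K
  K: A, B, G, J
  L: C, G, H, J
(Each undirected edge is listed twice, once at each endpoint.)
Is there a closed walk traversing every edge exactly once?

No

Degrees: A:4, B:6, C:4, D:2, E:3, F:6, G:4, H:7, I:2, J:6, K:4, L:4
Vertices with odd degree: E, H. An Eulerian circuit requires all degrees even.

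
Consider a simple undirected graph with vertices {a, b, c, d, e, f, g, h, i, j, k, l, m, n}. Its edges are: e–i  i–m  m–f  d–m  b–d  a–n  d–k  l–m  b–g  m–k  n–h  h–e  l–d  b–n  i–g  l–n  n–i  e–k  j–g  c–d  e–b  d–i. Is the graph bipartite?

No

The cycle m-d-l-m has length 3, which is odd, so the graph is not bipartite.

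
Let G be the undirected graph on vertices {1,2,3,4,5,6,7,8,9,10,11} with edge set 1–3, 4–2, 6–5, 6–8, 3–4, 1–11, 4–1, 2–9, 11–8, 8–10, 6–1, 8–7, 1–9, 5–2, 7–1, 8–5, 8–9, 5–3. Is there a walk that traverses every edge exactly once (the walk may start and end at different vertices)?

No

Degrees: 1:6, 2:3, 3:3, 4:3, 5:4, 6:3, 7:2, 8:6, 9:3, 10:1, 11:2
Odd-degree vertices: 2, 3, 4, 6, 9, 10 (6 total).
An Eulerian trail requires 0 or 2 odd-degree vertices; here there are 6.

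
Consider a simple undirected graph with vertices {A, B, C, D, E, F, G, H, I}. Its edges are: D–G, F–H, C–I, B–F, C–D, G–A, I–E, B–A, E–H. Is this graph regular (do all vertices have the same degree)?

Degrees: A:2, B:2, C:2, D:2, E:2, F:2, G:2, H:2, I:2
All degrees equal 2; the graph is regular.

Yes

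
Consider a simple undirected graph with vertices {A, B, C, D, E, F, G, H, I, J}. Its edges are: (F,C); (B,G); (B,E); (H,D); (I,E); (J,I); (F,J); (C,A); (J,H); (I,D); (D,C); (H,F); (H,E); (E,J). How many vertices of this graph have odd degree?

6

Degrees: A:1, B:2, C:3, D:3, E:4, F:3, G:1, H:4, I:3, J:4
Odd-degree vertices: A, C, D, F, G, I.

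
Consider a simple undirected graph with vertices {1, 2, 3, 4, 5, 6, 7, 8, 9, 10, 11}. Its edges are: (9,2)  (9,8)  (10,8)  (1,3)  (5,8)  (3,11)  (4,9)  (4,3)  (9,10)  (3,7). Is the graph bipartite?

8-10-9-8 is an odd cycle (length 3), and a bipartite graph can contain only even cycles.

No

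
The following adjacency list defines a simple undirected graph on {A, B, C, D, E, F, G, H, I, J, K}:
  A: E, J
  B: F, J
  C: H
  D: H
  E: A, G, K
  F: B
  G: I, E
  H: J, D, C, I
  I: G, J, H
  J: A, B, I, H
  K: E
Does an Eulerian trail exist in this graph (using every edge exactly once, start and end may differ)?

Degrees: A:2, B:2, C:1, D:1, E:3, F:1, G:2, H:4, I:3, J:4, K:1
Odd-degree vertices: C, D, E, F, I, K (6 total).
With 6 odd-degree vertices (more than two), no single trail can use every edge.

No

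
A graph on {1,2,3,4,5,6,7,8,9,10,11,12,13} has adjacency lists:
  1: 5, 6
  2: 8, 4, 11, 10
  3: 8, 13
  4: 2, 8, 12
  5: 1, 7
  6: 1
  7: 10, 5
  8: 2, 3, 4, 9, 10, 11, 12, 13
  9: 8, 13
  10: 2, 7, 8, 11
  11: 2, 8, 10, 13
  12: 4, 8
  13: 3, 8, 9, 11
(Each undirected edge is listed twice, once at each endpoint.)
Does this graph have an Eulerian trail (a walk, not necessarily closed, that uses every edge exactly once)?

Yes

Degrees: 1:2, 2:4, 3:2, 4:3, 5:2, 6:1, 7:2, 8:8, 9:2, 10:4, 11:4, 12:2, 13:4
Odd-degree vertices: 4, 6 (2 total).
The non-isolated vertices are connected and exactly 2 have odd degree, so an Eulerian trail exists (from 4 to 6).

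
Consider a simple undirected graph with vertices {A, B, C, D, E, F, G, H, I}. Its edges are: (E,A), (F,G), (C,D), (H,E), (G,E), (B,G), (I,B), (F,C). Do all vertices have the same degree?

No

Degrees: A:1, B:2, C:2, D:1, E:3, F:2, G:3, H:1, I:1
Vertex A has degree 1 while E has degree 3, so the graph is not regular.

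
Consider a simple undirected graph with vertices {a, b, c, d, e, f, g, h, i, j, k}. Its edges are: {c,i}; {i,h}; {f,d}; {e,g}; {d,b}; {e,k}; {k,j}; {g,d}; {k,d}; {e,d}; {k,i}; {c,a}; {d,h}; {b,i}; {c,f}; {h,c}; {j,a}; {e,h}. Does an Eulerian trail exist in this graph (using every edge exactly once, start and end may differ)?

Yes

Degrees: a:2, b:2, c:4, d:6, e:4, f:2, g:2, h:4, i:4, j:2, k:4
Odd-degree vertices: none (0 total).
With 0 odd-degree vertices and all edges in one connected piece, an Eulerian trail exists.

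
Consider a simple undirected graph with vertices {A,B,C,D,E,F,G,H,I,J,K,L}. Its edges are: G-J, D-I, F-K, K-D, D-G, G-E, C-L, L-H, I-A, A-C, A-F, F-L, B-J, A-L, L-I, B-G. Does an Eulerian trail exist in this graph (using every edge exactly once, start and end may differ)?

No

Degrees: A:4, B:2, C:2, D:3, E:1, F:3, G:4, H:1, I:3, J:2, K:2, L:5
Odd-degree vertices: D, E, F, H, I, L (6 total).
With 6 odd-degree vertices (more than two), no single trail can use every edge.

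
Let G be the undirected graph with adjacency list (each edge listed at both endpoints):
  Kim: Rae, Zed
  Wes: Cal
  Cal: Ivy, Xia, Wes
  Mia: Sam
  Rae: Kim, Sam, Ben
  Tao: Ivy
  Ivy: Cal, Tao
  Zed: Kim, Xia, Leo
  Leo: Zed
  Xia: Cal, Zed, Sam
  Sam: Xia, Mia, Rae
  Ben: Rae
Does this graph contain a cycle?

The graph has 12 vertices, 12 edges, and 1 connected component.
One cycle is Kim-Rae-Sam-Xia-Zed-Kim.

Yes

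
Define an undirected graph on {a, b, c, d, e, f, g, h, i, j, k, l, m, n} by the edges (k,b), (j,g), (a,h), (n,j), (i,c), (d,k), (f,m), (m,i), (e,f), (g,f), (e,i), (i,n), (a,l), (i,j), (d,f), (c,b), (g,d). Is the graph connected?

No

Component: {a, h, l}
Component: {b, c, d, e, f, g, i, j, k, m, n}
There are 2 separate components, so the graph is not connected.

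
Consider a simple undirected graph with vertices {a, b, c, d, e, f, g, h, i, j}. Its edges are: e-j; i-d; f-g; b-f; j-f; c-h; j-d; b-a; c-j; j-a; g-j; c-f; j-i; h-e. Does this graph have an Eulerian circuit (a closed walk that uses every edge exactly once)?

No

Degrees: a:2, b:2, c:3, d:2, e:2, f:4, g:2, h:2, i:2, j:7
Vertices with odd degree: c, j. An Eulerian circuit requires all degrees even.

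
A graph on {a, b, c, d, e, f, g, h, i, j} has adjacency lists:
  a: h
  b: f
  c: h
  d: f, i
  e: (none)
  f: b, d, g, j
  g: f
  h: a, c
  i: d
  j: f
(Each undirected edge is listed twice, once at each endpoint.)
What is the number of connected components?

Component: {e}
Component: {a, c, h}
Component: {b, d, f, g, i, j}

3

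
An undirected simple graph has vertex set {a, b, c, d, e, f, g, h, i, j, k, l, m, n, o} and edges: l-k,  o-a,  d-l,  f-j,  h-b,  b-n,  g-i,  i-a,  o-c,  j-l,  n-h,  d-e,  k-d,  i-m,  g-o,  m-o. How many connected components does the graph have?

3

Component: {b, h, n}
Component: {a, c, g, i, m, o}
Component: {d, e, f, j, k, l}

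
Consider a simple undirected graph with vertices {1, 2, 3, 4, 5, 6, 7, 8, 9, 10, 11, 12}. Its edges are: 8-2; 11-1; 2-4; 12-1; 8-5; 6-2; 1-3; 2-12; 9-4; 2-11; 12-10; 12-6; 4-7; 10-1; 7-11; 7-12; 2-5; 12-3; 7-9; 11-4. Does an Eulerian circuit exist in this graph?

Degrees: 1:4, 2:6, 3:2, 4:4, 5:2, 6:2, 7:4, 8:2, 9:2, 10:2, 11:4, 12:6
All degrees are even and the non-isolated vertices are connected — an Eulerian circuit exists.

Yes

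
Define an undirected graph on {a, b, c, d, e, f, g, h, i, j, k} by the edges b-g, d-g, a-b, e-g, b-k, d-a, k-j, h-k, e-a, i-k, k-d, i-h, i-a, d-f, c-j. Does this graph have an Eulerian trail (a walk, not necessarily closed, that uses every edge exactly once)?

No

Degrees: a:4, b:3, c:1, d:4, e:2, f:1, g:3, h:2, i:3, j:2, k:5
Odd-degree vertices: b, c, f, g, i, k (6 total).
An Eulerian trail requires 0 or 2 odd-degree vertices; here there are 6.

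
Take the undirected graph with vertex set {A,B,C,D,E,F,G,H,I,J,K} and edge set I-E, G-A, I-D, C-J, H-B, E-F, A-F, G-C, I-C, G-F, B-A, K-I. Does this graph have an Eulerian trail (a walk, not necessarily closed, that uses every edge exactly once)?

No

Degrees: A:3, B:2, C:3, D:1, E:2, F:3, G:3, H:1, I:4, J:1, K:1
Odd-degree vertices: A, C, D, F, G, H, J, K (8 total).
With 8 odd-degree vertices (more than two), no single trail can use every edge.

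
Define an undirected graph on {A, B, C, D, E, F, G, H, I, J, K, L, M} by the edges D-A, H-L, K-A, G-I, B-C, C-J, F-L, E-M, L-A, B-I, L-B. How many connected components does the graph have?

Component: {E, M}
Component: {A, B, C, D, F, G, H, I, J, K, L}

2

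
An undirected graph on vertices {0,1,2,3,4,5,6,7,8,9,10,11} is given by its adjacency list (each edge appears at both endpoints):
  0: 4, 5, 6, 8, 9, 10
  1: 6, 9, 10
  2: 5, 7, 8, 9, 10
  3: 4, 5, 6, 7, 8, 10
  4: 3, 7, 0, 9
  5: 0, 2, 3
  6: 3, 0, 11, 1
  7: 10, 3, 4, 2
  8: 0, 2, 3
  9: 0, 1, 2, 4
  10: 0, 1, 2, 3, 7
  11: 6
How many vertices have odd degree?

6

Degrees: 0:6, 1:3, 2:5, 3:6, 4:4, 5:3, 6:4, 7:4, 8:3, 9:4, 10:5, 11:1
Odd-degree vertices: 1, 2, 5, 8, 10, 11.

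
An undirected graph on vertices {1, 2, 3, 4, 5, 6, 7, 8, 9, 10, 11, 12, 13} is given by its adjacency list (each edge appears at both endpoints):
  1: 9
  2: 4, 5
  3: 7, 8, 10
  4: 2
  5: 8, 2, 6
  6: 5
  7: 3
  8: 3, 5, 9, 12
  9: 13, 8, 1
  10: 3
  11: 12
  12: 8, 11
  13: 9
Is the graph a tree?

The graph has 13 vertices and 12 edges.
It is connected with exactly 12 edges, hence acyclic — it is a tree.

Yes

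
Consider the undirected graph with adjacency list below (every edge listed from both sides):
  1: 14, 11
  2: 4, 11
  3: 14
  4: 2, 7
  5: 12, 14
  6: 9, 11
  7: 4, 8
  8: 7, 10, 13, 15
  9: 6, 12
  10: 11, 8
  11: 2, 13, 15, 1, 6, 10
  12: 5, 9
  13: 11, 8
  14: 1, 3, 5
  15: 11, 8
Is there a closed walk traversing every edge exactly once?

No

Degrees: 1:2, 2:2, 3:1, 4:2, 5:2, 6:2, 7:2, 8:4, 9:2, 10:2, 11:6, 12:2, 13:2, 14:3, 15:2
Vertices with odd degree: 3, 14. An Eulerian circuit requires all degrees even.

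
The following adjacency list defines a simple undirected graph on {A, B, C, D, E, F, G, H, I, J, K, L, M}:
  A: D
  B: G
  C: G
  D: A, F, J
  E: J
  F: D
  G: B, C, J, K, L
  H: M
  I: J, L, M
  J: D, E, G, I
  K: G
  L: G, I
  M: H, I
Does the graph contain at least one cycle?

The graph has 13 vertices, 13 edges, and 1 connected component.
One cycle is J-I-L-G-J.

Yes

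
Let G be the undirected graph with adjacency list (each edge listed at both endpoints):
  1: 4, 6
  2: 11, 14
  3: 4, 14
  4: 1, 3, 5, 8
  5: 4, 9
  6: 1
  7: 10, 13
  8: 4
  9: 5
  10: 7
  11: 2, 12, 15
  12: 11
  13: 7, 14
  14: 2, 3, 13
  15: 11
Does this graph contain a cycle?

No

|V| = 15, |E| = 14, number of components = 1.
Since 14 = 15 - 1, the graph is a forest and contains no cycle.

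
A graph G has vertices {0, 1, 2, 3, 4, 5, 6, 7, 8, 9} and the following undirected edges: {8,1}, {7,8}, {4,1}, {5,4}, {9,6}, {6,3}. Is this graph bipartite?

A valid 2-coloring puts {0, 2, 4, 6, 8} on one side and {1, 3, 5, 7, 9} on the other; every edge crosses between the two sides.

Yes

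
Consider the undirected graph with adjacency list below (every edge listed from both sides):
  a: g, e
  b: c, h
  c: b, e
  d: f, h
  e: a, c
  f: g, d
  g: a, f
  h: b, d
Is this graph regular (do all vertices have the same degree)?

Yes

Degrees: a:2, b:2, c:2, d:2, e:2, f:2, g:2, h:2
Every vertex has degree 2, so the graph is 2-regular.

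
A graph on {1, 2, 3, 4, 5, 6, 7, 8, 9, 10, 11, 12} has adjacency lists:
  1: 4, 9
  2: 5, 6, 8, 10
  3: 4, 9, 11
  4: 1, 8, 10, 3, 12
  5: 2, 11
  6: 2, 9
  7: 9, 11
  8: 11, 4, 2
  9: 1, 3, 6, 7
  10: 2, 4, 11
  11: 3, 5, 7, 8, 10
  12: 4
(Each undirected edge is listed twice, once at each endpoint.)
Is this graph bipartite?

Yes

Partition the vertices as {2, 4, 9, 11} vs {1, 3, 5, 6, 7, 8, 10, 12}. Each listed edge has one endpoint in each part, so the graph is bipartite.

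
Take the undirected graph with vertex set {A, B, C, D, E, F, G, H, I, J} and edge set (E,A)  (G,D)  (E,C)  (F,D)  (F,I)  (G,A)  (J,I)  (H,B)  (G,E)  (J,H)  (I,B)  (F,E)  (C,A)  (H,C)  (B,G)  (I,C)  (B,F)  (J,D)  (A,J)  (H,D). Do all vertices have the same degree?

Degrees: A:4, B:4, C:4, D:4, E:4, F:4, G:4, H:4, I:4, J:4
Every vertex has degree 4, so the graph is 4-regular.

Yes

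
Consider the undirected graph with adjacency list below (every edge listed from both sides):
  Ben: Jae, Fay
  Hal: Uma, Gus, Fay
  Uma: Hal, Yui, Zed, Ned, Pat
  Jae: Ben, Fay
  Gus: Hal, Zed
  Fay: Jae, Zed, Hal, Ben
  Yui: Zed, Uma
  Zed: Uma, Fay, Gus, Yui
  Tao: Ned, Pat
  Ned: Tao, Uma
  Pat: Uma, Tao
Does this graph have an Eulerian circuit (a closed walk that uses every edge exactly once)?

Degrees: Ben:2, Hal:3, Uma:5, Jae:2, Gus:2, Fay:4, Yui:2, Zed:4, Tao:2, Ned:2, Pat:2
Hal, Uma have odd degree; an Eulerian circuit needs every degree to be even, so none exists.

No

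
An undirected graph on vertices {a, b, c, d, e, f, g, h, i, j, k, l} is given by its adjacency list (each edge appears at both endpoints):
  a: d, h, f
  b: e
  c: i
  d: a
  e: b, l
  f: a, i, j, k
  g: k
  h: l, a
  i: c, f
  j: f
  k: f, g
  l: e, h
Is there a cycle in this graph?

|V| = 12, |E| = 11, number of components = 1.
A forest on 12 vertices with 1 component has exactly 11 edges, which matches — so no cycle.

No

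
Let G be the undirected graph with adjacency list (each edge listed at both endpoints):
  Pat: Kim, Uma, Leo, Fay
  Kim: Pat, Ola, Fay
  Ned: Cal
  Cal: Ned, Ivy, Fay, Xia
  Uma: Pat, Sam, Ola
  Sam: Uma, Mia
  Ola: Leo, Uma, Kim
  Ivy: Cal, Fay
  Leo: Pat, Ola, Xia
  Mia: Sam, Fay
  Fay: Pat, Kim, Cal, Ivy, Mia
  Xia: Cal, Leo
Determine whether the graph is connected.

Starting from Pat and exploring outward reaches every vertex (Pat, Fay, Kim, Leo, Uma, Cal, Mia, Ivy, Ola, Xia, Sam, Ned); the graph is connected.

Yes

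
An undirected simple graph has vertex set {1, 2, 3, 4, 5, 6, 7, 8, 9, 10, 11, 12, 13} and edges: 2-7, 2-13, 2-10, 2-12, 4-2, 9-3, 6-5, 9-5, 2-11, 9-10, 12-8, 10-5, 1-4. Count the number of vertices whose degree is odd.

10

Degrees: 1:1, 2:6, 3:1, 4:2, 5:3, 6:1, 7:1, 8:1, 9:3, 10:3, 11:1, 12:2, 13:1
Odd-degree vertices: 1, 3, 5, 6, 7, 8, 9, 10, 11, 13.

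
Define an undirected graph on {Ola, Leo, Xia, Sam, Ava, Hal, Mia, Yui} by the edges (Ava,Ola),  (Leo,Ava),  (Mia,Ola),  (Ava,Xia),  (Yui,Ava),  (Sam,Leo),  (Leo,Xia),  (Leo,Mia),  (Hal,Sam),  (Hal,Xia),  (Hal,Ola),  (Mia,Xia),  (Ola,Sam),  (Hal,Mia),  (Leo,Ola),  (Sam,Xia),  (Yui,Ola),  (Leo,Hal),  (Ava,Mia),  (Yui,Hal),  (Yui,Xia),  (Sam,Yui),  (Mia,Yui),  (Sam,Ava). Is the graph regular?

Degrees: Ola:6, Leo:6, Xia:6, Sam:6, Ava:6, Hal:6, Mia:6, Yui:6
All degrees equal 6; the graph is regular.

Yes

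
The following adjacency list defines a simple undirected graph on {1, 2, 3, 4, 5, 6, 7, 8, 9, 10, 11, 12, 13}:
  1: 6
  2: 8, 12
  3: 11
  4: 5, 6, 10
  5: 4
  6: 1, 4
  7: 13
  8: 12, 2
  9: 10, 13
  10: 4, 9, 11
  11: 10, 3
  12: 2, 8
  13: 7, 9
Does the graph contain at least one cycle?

Yes

|V| = 13, |E| = 12, number of components = 2.
One cycle is 2-8-12-2.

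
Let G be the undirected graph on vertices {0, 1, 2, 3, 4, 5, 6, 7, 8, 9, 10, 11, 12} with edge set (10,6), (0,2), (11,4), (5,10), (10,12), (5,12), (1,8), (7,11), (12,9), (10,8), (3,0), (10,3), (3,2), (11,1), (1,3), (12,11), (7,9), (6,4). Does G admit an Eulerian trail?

Degrees: 0:2, 1:3, 2:2, 3:4, 4:2, 5:2, 6:2, 7:2, 8:2, 9:2, 10:5, 11:4, 12:4
Odd-degree vertices: 1, 10 (2 total).
The non-isolated vertices are connected and exactly 2 have odd degree, so an Eulerian trail exists (from 1 to 10).

Yes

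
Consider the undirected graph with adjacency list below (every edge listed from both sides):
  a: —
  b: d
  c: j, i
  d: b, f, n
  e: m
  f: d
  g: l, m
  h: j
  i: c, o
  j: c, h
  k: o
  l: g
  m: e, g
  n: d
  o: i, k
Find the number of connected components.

4

Component: {a}
Component: {b, d, f, n}
Component: {e, g, l, m}
Component: {c, h, i, j, k, o}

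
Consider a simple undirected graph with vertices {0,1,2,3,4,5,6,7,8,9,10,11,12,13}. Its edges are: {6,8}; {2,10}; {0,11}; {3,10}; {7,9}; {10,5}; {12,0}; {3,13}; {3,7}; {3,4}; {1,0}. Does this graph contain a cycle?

|V| = 14, |E| = 11, number of components = 3.
A forest on 14 vertices with 3 components has exactly 11 edges, which matches — so no cycle.

No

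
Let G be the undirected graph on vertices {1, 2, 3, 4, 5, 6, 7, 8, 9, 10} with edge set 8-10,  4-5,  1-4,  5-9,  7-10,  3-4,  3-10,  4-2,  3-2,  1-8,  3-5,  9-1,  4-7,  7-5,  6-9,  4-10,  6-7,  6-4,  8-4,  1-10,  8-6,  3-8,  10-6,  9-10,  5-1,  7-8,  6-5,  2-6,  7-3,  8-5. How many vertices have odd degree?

6

Degrees: 1:5, 2:3, 3:6, 4:8, 5:7, 6:7, 7:6, 8:7, 9:4, 10:7
Odd-degree vertices: 1, 2, 5, 6, 8, 10.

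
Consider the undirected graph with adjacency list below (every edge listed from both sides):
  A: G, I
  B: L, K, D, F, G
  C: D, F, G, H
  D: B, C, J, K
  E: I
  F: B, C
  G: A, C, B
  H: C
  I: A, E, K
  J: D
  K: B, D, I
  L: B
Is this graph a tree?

No

The graph has 12 vertices and 15 edges.
A tree on 12 vertices has exactly 11 edges; this graph has 15, so it contains a cycle and is not a tree.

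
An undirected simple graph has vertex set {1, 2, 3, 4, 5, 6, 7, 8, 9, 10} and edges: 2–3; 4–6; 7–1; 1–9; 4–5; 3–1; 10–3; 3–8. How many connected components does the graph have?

2

Component: {4, 5, 6}
Component: {1, 2, 3, 7, 8, 9, 10}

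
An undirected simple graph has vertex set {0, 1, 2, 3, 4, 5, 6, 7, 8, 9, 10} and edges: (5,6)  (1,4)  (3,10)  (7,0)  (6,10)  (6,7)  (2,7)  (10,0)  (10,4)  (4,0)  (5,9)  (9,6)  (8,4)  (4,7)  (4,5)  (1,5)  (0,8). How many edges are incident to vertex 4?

6

Neighbors of 4: 0, 1, 5, 7, 8, 10.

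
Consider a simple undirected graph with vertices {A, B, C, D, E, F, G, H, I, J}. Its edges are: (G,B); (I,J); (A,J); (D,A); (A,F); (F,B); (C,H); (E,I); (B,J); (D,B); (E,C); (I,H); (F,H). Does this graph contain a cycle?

Yes

The graph has 10 vertices, 13 edges, and 1 connected component.
Since 13 > 10 - 1, a cycle must exist; for instance A-F-B-D-A.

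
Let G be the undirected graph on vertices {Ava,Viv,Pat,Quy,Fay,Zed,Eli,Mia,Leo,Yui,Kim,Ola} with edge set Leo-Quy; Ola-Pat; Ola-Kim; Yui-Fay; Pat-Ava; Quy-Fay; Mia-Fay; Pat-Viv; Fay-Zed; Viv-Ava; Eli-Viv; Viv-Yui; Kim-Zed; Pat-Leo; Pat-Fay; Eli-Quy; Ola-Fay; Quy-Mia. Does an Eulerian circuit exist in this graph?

No

Degrees: Ava:2, Viv:4, Pat:5, Quy:4, Fay:6, Zed:2, Eli:2, Mia:2, Leo:2, Yui:2, Kim:2, Ola:3
Pat, Ola have odd degree; an Eulerian circuit needs every degree to be even, so none exists.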